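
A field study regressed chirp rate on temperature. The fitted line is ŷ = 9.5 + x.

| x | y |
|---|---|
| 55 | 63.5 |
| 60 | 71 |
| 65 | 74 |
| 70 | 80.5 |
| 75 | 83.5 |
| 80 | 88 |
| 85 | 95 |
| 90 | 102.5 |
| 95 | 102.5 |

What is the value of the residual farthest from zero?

r = 3

x=55: ŷ = 9.5 + 55 = 64.5; r = 63.5 − 64.5 = -1
x=60: ŷ = 9.5 + 60 = 69.5; r = 71 − 69.5 = 1.5
x=65: ŷ = 9.5 + 65 = 74.5; r = 74 − 74.5 = -0.5
x=70: ŷ = 9.5 + 70 = 79.5; r = 80.5 − 79.5 = 1
x=75: ŷ = 9.5 + 75 = 84.5; r = 83.5 − 84.5 = -1
x=80: ŷ = 9.5 + 80 = 89.5; r = 88 − 89.5 = -1.5
x=85: ŷ = 9.5 + 85 = 94.5; r = 95 − 94.5 = 0.5
x=90: ŷ = 9.5 + 90 = 99.5; r = 102.5 − 99.5 = 3
x=95: ŷ = 9.5 + 95 = 104.5; r = 102.5 − 104.5 = -2
Largest |r| is 3 at x = 90, residual 3.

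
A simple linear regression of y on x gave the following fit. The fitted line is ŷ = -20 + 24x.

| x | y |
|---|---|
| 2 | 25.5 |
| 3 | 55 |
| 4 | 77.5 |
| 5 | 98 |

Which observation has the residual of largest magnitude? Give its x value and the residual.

x=2: ŷ = -20 + 24·2 = 28; r = 25.5 − 28 = -2.5
x=3: ŷ = -20 + 24·3 = 52; r = 55 − 52 = 3
x=4: ŷ = -20 + 24·4 = 76; r = 77.5 − 76 = 1.5
x=5: ŷ = -20 + 24·5 = 100; r = 98 − 100 = -2
Largest |r| is 3 at x = 3, residual 3.

x = 3, r = 3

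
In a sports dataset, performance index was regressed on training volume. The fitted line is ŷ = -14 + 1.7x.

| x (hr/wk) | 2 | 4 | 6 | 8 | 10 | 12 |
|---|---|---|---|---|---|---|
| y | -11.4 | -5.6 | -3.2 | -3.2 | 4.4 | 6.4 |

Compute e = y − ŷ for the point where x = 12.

e = 0

ŷ = -14 + 1.7·12 = 6.4
e = 6.4 − 6.4 = 0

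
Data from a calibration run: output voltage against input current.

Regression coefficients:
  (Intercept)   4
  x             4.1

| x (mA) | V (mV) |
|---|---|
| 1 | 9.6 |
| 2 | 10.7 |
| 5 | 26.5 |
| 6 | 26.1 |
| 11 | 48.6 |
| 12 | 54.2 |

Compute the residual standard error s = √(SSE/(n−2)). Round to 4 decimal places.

s = 2.0000

x=1: V̂ = 4 + 4.1·1 = 8.1; r = 9.6 − 8.1 = 1.5
x=2: V̂ = 4 + 4.1·2 = 12.2; r = 10.7 − 12.2 = -1.5
x=5: V̂ = 4 + 4.1·5 = 24.5; r = 26.5 − 24.5 = 2
x=6: V̂ = 4 + 4.1·6 = 28.6; r = 26.1 − 28.6 = -2.5
x=11: V̂ = 4 + 4.1·11 = 49.1; r = 48.6 − 49.1 = -0.5
x=12: V̂ = 4 + 4.1·12 = 53.2; r = 54.2 − 53.2 = 1
SSE = 2.25 + 2.25 + 4 + 6.25 + 0.25 + 1 = 16
s = √(16/4) = √4 ≈ 2.0000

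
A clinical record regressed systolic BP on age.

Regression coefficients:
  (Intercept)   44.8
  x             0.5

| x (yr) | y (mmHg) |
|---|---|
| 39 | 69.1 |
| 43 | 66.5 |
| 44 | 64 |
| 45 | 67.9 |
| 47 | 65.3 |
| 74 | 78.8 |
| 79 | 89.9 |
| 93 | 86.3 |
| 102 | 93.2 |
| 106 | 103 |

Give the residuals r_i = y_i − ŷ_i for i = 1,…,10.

x=39: ŷ = 44.8 + 0.5·39 = 64.3; r = 69.1 − 64.3 = 4.8
x=43: ŷ = 44.8 + 0.5·43 = 66.3; r = 66.5 − 66.3 = 0.2
x=44: ŷ = 44.8 + 0.5·44 = 66.8; r = 64 − 66.8 = -2.8
x=45: ŷ = 44.8 + 0.5·45 = 67.3; r = 67.9 − 67.3 = 0.6
x=47: ŷ = 44.8 + 0.5·47 = 68.3; r = 65.3 − 68.3 = -3
x=74: ŷ = 44.8 + 0.5·74 = 81.8; r = 78.8 − 81.8 = -3
x=79: ŷ = 44.8 + 0.5·79 = 84.3; r = 89.9 − 84.3 = 5.6
x=93: ŷ = 44.8 + 0.5·93 = 91.3; r = 86.3 − 91.3 = -5
x=102: ŷ = 44.8 + 0.5·102 = 95.8; r = 93.2 − 95.8 = -2.6
x=106: ŷ = 44.8 + 0.5·106 = 97.8; r = 103 − 97.8 = 5.2

4.8, 0.2, -2.8, 0.6, -3, -3, 5.6, -5, -2.6, 5.2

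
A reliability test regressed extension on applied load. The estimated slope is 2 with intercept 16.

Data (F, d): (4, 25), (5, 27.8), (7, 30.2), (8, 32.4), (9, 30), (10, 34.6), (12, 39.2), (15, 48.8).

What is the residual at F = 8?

ŷ = 16 + 2·8 = 32
e = 32.4 − 32 = 0.4

e = 0.4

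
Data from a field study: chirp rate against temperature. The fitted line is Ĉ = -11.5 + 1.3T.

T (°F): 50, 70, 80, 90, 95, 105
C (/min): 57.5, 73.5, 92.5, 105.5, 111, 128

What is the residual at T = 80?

Ĉ = -11.5 + 1.3·80 = 92.5
r = 92.5 − 92.5 = 0

r = 0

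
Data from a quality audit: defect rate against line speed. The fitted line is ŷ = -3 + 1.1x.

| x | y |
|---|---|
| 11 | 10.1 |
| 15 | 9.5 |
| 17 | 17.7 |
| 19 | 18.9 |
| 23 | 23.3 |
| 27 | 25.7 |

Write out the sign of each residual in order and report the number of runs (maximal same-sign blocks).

x=11: ŷ = -3 + 1.1·11 = 9.1; e = 10.1 − 9.1 = 1
x=15: ŷ = -3 + 1.1·15 = 13.5; e = 9.5 − 13.5 = -4
x=17: ŷ = -3 + 1.1·17 = 15.7; e = 17.7 − 15.7 = 2
x=19: ŷ = -3 + 1.1·19 = 17.9; e = 18.9 − 17.9 = 1
x=23: ŷ = -3 + 1.1·23 = 22.3; e = 23.3 − 22.3 = 1
x=27: ŷ = -3 + 1.1·27 = 26.7; e = 25.7 − 26.7 = -1
Signs: + − + + + −
Runs: +×1, −×1, +×3, −×1 → 4

4 runs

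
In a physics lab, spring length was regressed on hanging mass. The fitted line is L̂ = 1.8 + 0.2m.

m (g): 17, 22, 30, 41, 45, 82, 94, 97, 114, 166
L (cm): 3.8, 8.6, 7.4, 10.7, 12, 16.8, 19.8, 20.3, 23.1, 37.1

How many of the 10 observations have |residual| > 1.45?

3

m=17: L̂ = 1.8 + 0.2·17 = 5.2; e = 3.8 − 5.2 = -1.4
m=22: L̂ = 1.8 + 0.2·22 = 6.2; e = 8.6 − 6.2 = 2.4
m=30: L̂ = 1.8 + 0.2·30 = 7.8; e = 7.4 − 7.8 = -0.4
m=41: L̂ = 1.8 + 0.2·41 = 10; e = 10.7 − 10 = 0.7
m=45: L̂ = 1.8 + 0.2·45 = 10.8; e = 12 − 10.8 = 1.2
m=82: L̂ = 1.8 + 0.2·82 = 18.2; e = 16.8 − 18.2 = -1.4
m=94: L̂ = 1.8 + 0.2·94 = 20.6; e = 19.8 − 20.6 = -0.8
m=97: L̂ = 1.8 + 0.2·97 = 21.2; e = 20.3 − 21.2 = -0.9
m=114: L̂ = 1.8 + 0.2·114 = 24.6; e = 23.1 − 24.6 = -1.5
m=166: L̂ = 1.8 + 0.2·166 = 35; e = 37.1 − 35 = 2.1
|e| > 1.45: m=22 (|e|=2.4), m=114 (|e|=1.5), m=166 (|e|=2.1) → 3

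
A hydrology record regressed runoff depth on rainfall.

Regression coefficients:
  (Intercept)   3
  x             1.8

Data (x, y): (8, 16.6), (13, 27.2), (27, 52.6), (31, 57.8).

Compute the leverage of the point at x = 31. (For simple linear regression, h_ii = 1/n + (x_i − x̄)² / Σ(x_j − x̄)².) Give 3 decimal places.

x̄ = (8 + 13 + 27 + 31)/4 = 19.75
Σ(x − x̄)² = 138.062 + 45.5625 + 52.5625 + 126.562 = 362.75
h = 1/4 + (11.25)²/362.75 = 0.25 + 0.348897 = 0.599

h = 0.599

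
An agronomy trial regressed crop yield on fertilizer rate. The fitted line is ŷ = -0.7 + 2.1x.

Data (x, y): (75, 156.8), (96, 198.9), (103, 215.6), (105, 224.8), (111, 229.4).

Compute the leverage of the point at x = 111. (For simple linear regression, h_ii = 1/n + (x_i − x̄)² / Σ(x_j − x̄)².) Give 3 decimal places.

x̄ = (75 + 96 + 103 + 105 + 111)/5 = 98
Σ(x − x̄)² = 529 + 4 + 25 + 49 + 169 = 776
h = 1/5 + (13)²/776 = 0.2 + 0.217784 = 0.418

h = 0.418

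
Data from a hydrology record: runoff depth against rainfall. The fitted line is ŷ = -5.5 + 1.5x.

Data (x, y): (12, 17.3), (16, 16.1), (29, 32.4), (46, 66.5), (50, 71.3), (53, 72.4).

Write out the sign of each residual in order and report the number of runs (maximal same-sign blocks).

x=12: ŷ = -5.5 + 1.5·12 = 12.5; r = 17.3 − 12.5 = 4.8
x=16: ŷ = -5.5 + 1.5·16 = 18.5; r = 16.1 − 18.5 = -2.4
x=29: ŷ = -5.5 + 1.5·29 = 38; r = 32.4 − 38 = -5.6
x=46: ŷ = -5.5 + 1.5·46 = 63.5; r = 66.5 − 63.5 = 3
x=50: ŷ = -5.5 + 1.5·50 = 69.5; r = 71.3 − 69.5 = 1.8
x=53: ŷ = -5.5 + 1.5·53 = 74; r = 72.4 − 74 = -1.6
Signs: + − − + + −
Runs: +×1, −×2, +×2, −×1 → 4

4 runs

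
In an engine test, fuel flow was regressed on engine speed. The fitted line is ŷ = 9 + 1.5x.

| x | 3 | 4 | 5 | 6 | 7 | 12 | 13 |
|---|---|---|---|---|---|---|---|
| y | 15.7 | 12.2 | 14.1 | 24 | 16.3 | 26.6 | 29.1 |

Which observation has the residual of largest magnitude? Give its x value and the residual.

x = 6, r = 6

x=3: ŷ = 9 + 1.5·3 = 13.5; r = 15.7 − 13.5 = 2.2
x=4: ŷ = 9 + 1.5·4 = 15; r = 12.2 − 15 = -2.8
x=5: ŷ = 9 + 1.5·5 = 16.5; r = 14.1 − 16.5 = -2.4
x=6: ŷ = 9 + 1.5·6 = 18; r = 24 − 18 = 6
x=7: ŷ = 9 + 1.5·7 = 19.5; r = 16.3 − 19.5 = -3.2
x=12: ŷ = 9 + 1.5·12 = 27; r = 26.6 − 27 = -0.4
x=13: ŷ = 9 + 1.5·13 = 28.5; r = 29.1 − 28.5 = 0.6
Largest |r| is 6 at x = 6, residual 6.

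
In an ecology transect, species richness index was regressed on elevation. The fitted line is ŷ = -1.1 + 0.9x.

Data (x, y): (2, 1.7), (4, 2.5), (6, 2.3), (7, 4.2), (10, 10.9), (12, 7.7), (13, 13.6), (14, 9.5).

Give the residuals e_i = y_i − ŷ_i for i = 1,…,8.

x=2: ŷ = -1.1 + 0.9·2 = 0.7; e = 1.7 − 0.7 = 1
x=4: ŷ = -1.1 + 0.9·4 = 2.5; e = 2.5 − 2.5 = 0
x=6: ŷ = -1.1 + 0.9·6 = 4.3; e = 2.3 − 4.3 = -2
x=7: ŷ = -1.1 + 0.9·7 = 5.2; e = 4.2 − 5.2 = -1
x=10: ŷ = -1.1 + 0.9·10 = 7.9; e = 10.9 − 7.9 = 3
x=12: ŷ = -1.1 + 0.9·12 = 9.7; e = 7.7 − 9.7 = -2
x=13: ŷ = -1.1 + 0.9·13 = 10.6; e = 13.6 − 10.6 = 3
x=14: ŷ = -1.1 + 0.9·14 = 11.5; e = 9.5 − 11.5 = -2

1, 0, -2, -1, 3, -2, 3, -2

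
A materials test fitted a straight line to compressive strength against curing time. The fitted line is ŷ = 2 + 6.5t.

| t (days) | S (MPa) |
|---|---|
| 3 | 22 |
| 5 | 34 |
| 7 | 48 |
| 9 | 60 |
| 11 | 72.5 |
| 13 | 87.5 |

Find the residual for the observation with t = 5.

ŷ = 2 + 6.5·5 = 34.5
r = 34 − 34.5 = -0.5

r = -0.5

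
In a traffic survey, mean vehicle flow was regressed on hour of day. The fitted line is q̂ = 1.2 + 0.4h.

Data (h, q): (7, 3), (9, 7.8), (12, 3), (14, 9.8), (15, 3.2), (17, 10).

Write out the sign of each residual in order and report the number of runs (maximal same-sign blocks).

6 runs

h=7: q̂ = 1.2 + 0.4·7 = 4; e = 3 − 4 = -1
h=9: q̂ = 1.2 + 0.4·9 = 4.8; e = 7.8 − 4.8 = 3
h=12: q̂ = 1.2 + 0.4·12 = 6; e = 3 − 6 = -3
h=14: q̂ = 1.2 + 0.4·14 = 6.8; e = 9.8 − 6.8 = 3
h=15: q̂ = 1.2 + 0.4·15 = 7.2; e = 3.2 − 7.2 = -4
h=17: q̂ = 1.2 + 0.4·17 = 8; e = 10 − 8 = 2
Signs: − + − + − +
Runs: −×1, +×1, −×1, +×1, −×1, +×1 → 6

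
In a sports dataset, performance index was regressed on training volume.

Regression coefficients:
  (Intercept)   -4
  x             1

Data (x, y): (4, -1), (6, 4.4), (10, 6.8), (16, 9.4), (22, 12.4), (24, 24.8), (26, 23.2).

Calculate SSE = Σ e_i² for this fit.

x=4: ŷ = -4 + 4 = 0; e = -1 − 0 = -1
x=6: ŷ = -4 + 6 = 2; e = 4.4 − 2 = 2.4
x=10: ŷ = -4 + 10 = 6; e = 6.8 − 6 = 0.8
x=16: ŷ = -4 + 16 = 12; e = 9.4 − 12 = -2.6
x=22: ŷ = -4 + 22 = 18; e = 12.4 − 18 = -5.6
x=24: ŷ = -4 + 24 = 20; e = 24.8 − 20 = 4.8
x=26: ŷ = -4 + 26 = 22; e = 23.2 − 22 = 1.2
SSE = 1 + 5.76 + 0.64 + 6.76 + 31.36 + 23.04 + 1.44 = 70

SSE = 70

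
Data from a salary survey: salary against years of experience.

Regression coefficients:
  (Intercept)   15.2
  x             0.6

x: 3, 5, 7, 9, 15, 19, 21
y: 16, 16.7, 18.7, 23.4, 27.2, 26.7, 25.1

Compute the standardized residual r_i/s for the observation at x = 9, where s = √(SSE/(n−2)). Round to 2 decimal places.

x=3: ŷ = 15.2 + 0.6·3 = 17; r = 16 − 17 = -1
x=5: ŷ = 15.2 + 0.6·5 = 18.2; r = 16.7 − 18.2 = -1.5
x=7: ŷ = 15.2 + 0.6·7 = 19.4; r = 18.7 − 19.4 = -0.7
x=9: ŷ = 15.2 + 0.6·9 = 20.6; r = 23.4 − 20.6 = 2.8
x=15: ŷ = 15.2 + 0.6·15 = 24.2; r = 27.2 − 24.2 = 3
x=19: ŷ = 15.2 + 0.6·19 = 26.6; r = 26.7 − 26.6 = 0.1
x=21: ŷ = 15.2 + 0.6·21 = 27.8; r = 25.1 − 27.8 = -2.7
SSE = 1 + 2.25 + 0.49 + 7.84 + 9 + 0.01 + 7.29 = 27.88
s = √(27.88/5) = 2.36136
r/s = 2.8 / 2.36136 = 1.19

1.19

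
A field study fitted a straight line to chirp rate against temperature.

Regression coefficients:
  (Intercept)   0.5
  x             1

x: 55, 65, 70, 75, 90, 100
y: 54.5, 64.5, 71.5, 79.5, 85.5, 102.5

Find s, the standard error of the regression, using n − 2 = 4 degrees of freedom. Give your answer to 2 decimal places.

x=55: ŷ = 0.5 + 55 = 55.5; r = 54.5 − 55.5 = -1
x=65: ŷ = 0.5 + 65 = 65.5; r = 64.5 − 65.5 = -1
x=70: ŷ = 0.5 + 70 = 70.5; r = 71.5 − 70.5 = 1
x=75: ŷ = 0.5 + 75 = 75.5; r = 79.5 − 75.5 = 4
x=90: ŷ = 0.5 + 90 = 90.5; r = 85.5 − 90.5 = -5
x=100: ŷ = 0.5 + 100 = 100.5; r = 102.5 − 100.5 = 2
SSE = 1 + 1 + 1 + 16 + 25 + 4 = 48
s = √(48/4) = √12 ≈ 3.46

s = 3.46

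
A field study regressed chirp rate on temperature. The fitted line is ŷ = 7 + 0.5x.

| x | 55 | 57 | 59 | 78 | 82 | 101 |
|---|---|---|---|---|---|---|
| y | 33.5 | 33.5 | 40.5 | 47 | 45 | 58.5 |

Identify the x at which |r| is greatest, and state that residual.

x = 59, r = 4

x=55: ŷ = 7 + 0.5·55 = 34.5; r = 33.5 − 34.5 = -1
x=57: ŷ = 7 + 0.5·57 = 35.5; r = 33.5 − 35.5 = -2
x=59: ŷ = 7 + 0.5·59 = 36.5; r = 40.5 − 36.5 = 4
x=78: ŷ = 7 + 0.5·78 = 46; r = 47 − 46 = 1
x=82: ŷ = 7 + 0.5·82 = 48; r = 45 − 48 = -3
x=101: ŷ = 7 + 0.5·101 = 57.5; r = 58.5 − 57.5 = 1
Largest |r| is 4 at x = 59, residual 4.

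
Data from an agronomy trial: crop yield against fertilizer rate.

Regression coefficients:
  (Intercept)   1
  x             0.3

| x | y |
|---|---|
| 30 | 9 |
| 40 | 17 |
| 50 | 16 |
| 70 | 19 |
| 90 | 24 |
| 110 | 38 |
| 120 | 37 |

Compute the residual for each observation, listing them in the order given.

-1, 4, 0, -3, -4, 4, 0

x=30: ŷ = 1 + 0.3·30 = 10; r = 9 − 10 = -1
x=40: ŷ = 1 + 0.3·40 = 13; r = 17 − 13 = 4
x=50: ŷ = 1 + 0.3·50 = 16; r = 16 − 16 = 0
x=70: ŷ = 1 + 0.3·70 = 22; r = 19 − 22 = -3
x=90: ŷ = 1 + 0.3·90 = 28; r = 24 − 28 = -4
x=110: ŷ = 1 + 0.3·110 = 34; r = 38 − 34 = 4
x=120: ŷ = 1 + 0.3·120 = 37; r = 37 − 37 = 0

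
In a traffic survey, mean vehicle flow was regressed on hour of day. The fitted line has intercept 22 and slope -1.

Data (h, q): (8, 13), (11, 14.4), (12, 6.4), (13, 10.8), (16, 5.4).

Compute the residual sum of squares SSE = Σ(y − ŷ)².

SSE = 29.12

h=8: q̂ = 22 − 8 = 14; e = 13 − 14 = -1
h=11: q̂ = 22 − 11 = 11; e = 14.4 − 11 = 3.4
h=12: q̂ = 22 − 12 = 10; e = 6.4 − 10 = -3.6
h=13: q̂ = 22 − 13 = 9; e = 10.8 − 9 = 1.8
h=16: q̂ = 22 − 16 = 6; e = 5.4 − 6 = -0.6
SSE = 1 + 11.56 + 12.96 + 3.24 + 0.36 = 29.12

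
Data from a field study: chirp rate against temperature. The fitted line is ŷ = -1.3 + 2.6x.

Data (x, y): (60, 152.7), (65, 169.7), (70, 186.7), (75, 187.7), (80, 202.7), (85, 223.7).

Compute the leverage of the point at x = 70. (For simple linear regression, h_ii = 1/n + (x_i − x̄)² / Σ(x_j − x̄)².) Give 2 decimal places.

h = 0.18

x̄ = (60 + 65 + 70 + 75 + 80 + 85)/6 = 72.5
Σ(x − x̄)² = 156.25 + 56.25 + 6.25 + 6.25 + 56.25 + 156.25 = 437.5
h = 1/6 + (-2.5)²/437.5 = 0.166667 + 0.0142857 = 0.18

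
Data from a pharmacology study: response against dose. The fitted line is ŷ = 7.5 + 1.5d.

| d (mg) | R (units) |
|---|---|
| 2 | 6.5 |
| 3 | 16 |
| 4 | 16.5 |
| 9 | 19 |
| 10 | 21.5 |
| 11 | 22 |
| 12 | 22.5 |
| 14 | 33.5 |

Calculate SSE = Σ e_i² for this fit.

d=2: ŷ = 7.5 + 1.5·2 = 10.5; e = 6.5 − 10.5 = -4
d=3: ŷ = 7.5 + 1.5·3 = 12; e = 16 − 12 = 4
d=4: ŷ = 7.5 + 1.5·4 = 13.5; e = 16.5 − 13.5 = 3
d=9: ŷ = 7.5 + 1.5·9 = 21; e = 19 − 21 = -2
d=10: ŷ = 7.5 + 1.5·10 = 22.5; e = 21.5 − 22.5 = -1
d=11: ŷ = 7.5 + 1.5·11 = 24; e = 22 − 24 = -2
d=12: ŷ = 7.5 + 1.5·12 = 25.5; e = 22.5 − 25.5 = -3
d=14: ŷ = 7.5 + 1.5·14 = 28.5; e = 33.5 − 28.5 = 5
SSE = 16 + 16 + 9 + 4 + 1 + 4 + 9 + 25 = 84

SSE = 84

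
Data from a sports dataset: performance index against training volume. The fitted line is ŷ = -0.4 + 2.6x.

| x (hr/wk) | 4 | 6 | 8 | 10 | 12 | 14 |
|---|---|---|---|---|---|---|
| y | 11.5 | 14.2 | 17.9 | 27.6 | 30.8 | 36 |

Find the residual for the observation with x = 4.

ŷ = -0.4 + 2.6·4 = 10
e = 11.5 − 10 = 1.5

e = 1.5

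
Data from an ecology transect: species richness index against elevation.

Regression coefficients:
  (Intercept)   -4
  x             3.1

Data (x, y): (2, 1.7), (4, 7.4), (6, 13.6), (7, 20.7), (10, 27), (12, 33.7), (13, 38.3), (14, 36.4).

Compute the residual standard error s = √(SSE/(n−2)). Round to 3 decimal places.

s = 2.021

x=2: ŷ = -4 + 3.1·2 = 2.2; r = 1.7 − 2.2 = -0.5
x=4: ŷ = -4 + 3.1·4 = 8.4; r = 7.4 − 8.4 = -1
x=6: ŷ = -4 + 3.1·6 = 14.6; r = 13.6 − 14.6 = -1
x=7: ŷ = -4 + 3.1·7 = 17.7; r = 20.7 − 17.7 = 3
x=10: ŷ = -4 + 3.1·10 = 27; r = 27 − 27 = 0
x=12: ŷ = -4 + 3.1·12 = 33.2; r = 33.7 − 33.2 = 0.5
x=13: ŷ = -4 + 3.1·13 = 36.3; r = 38.3 − 36.3 = 2
x=14: ŷ = -4 + 3.1·14 = 39.4; r = 36.4 − 39.4 = -3
SSE = 0.25 + 1 + 1 + 9 + 0 + 0.25 + 4 + 9 = 24.5
s = √(24.5/6) = √4.08333 ≈ 2.021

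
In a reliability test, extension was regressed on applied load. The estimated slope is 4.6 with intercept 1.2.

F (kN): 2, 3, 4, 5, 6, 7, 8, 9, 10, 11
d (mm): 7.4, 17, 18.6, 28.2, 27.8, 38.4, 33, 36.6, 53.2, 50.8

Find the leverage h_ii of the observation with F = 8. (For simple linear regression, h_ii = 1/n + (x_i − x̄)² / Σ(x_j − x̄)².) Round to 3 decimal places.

F̄ = (2 + 3 + 4 + 5 + 6 + 7 + 8 + 9 + 10 + 11)/10 = 6.5
Σ(F − F̄)² = 20.25 + 12.25 + 6.25 + 2.25 + 0.25 + 0.25 + 2.25 + 6.25 + 12.25 + 20.25 = 82.5
h = 1/10 + (1.5)²/82.5 = 0.1 + 0.0272727 = 0.127

h = 0.127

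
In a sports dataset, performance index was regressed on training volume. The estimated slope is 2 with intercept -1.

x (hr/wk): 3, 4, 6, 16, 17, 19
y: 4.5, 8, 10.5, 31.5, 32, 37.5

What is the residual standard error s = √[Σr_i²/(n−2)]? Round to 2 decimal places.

s = 0.87

x=3: ŷ = -1 + 2·3 = 5; r = 4.5 − 5 = -0.5
x=4: ŷ = -1 + 2·4 = 7; r = 8 − 7 = 1
x=6: ŷ = -1 + 2·6 = 11; r = 10.5 − 11 = -0.5
x=16: ŷ = -1 + 2·16 = 31; r = 31.5 − 31 = 0.5
x=17: ŷ = -1 + 2·17 = 33; r = 32 − 33 = -1
x=19: ŷ = -1 + 2·19 = 37; r = 37.5 − 37 = 0.5
SSE = 0.25 + 1 + 0.25 + 0.25 + 1 + 0.25 = 3
s = √(3/4) = √0.75 ≈ 0.87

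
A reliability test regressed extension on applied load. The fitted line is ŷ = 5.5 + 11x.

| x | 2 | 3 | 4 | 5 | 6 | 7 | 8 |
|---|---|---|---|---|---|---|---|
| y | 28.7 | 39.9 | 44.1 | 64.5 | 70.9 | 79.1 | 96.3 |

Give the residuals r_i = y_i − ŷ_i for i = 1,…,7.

x=2: ŷ = 5.5 + 11·2 = 27.5; r = 28.7 − 27.5 = 1.2
x=3: ŷ = 5.5 + 11·3 = 38.5; r = 39.9 − 38.5 = 1.4
x=4: ŷ = 5.5 + 11·4 = 49.5; r = 44.1 − 49.5 = -5.4
x=5: ŷ = 5.5 + 11·5 = 60.5; r = 64.5 − 60.5 = 4
x=6: ŷ = 5.5 + 11·6 = 71.5; r = 70.9 − 71.5 = -0.6
x=7: ŷ = 5.5 + 11·7 = 82.5; r = 79.1 − 82.5 = -3.4
x=8: ŷ = 5.5 + 11·8 = 93.5; r = 96.3 − 93.5 = 2.8

1.2, 1.4, -5.4, 4, -0.6, -3.4, 2.8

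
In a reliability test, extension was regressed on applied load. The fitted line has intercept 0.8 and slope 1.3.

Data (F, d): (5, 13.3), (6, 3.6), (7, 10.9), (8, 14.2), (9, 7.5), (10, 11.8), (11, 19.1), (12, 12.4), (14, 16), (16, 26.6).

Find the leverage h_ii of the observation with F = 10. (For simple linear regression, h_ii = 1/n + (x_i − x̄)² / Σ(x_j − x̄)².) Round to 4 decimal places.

h = 0.1004

F̄ = (5 + 6 + 7 + 8 + 9 + 10 + 11 + 12 + 14 + 16)/10 = 9.8
Σ(F − F̄)² = 23.04 + 14.44 + 7.84 + 3.24 + 0.64 + 0.04 + 1.44 + 4.84 + 17.64 + 38.44 = 111.6
h = 1/10 + (0.2)²/111.6 = 0.1 + 0.000358423 = 0.1004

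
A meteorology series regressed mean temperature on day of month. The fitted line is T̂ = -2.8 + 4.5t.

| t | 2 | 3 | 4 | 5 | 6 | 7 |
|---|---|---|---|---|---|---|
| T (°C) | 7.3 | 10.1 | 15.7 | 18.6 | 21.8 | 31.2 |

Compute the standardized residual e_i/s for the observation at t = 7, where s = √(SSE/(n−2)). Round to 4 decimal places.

t=2: T̂ = -2.8 + 4.5·2 = 6.2; e = 7.3 − 6.2 = 1.1
t=3: T̂ = -2.8 + 4.5·3 = 10.7; e = 10.1 − 10.7 = -0.6
t=4: T̂ = -2.8 + 4.5·4 = 15.2; e = 15.7 − 15.2 = 0.5
t=5: T̂ = -2.8 + 4.5·5 = 19.7; e = 18.6 − 19.7 = -1.1
t=6: T̂ = -2.8 + 4.5·6 = 24.2; e = 21.8 − 24.2 = -2.4
t=7: T̂ = -2.8 + 4.5·7 = 28.7; e = 31.2 − 28.7 = 2.5
SSE = 1.21 + 0.36 + 0.25 + 1.21 + 5.76 + 6.25 = 15.04
s = √(15.04/4) = 1.93907
e/s = 2.5 / 1.93907 = 1.2893

1.2893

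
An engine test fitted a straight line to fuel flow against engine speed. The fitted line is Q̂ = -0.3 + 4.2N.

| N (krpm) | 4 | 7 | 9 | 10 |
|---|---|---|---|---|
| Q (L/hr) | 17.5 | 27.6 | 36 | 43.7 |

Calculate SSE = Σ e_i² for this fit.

N=4: Q̂ = -0.3 + 4.2·4 = 16.5; e = 17.5 − 16.5 = 1
N=7: Q̂ = -0.3 + 4.2·7 = 29.1; e = 27.6 − 29.1 = -1.5
N=9: Q̂ = -0.3 + 4.2·9 = 37.5; e = 36 − 37.5 = -1.5
N=10: Q̂ = -0.3 + 4.2·10 = 41.7; e = 43.7 − 41.7 = 2
SSE = 1 + 2.25 + 2.25 + 4 = 9.5

SSE = 9.5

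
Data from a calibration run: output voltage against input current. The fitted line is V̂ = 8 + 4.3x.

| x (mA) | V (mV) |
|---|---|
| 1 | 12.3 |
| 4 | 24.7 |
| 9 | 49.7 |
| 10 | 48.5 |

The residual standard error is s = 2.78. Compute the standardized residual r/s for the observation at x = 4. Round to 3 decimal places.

-0.180

V̂ = 8 + 4.3·4 = 25.2
r = 24.7 − 25.2 = -0.5
r/s = -0.5 / 2.78 = -0.180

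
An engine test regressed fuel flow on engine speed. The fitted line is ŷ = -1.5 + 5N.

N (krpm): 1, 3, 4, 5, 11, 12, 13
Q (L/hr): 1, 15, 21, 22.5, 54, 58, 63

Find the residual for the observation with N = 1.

ŷ = -1.5 + 5·1 = 3.5
e = 1 − 3.5 = -2.5

e = -2.5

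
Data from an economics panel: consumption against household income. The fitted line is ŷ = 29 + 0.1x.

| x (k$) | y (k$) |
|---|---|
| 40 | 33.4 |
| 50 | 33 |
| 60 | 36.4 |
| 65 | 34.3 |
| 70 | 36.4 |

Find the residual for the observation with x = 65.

ŷ = 29 + 0.1·65 = 35.5
r = 34.3 − 35.5 = -1.2

r = -1.2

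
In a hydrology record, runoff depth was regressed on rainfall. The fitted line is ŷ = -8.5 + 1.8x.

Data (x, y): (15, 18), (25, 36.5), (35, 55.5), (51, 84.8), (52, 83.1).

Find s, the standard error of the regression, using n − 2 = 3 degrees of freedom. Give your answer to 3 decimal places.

x=15: ŷ = -8.5 + 1.8·15 = 18.5; e = 18 − 18.5 = -0.5
x=25: ŷ = -8.5 + 1.8·25 = 36.5; e = 36.5 − 36.5 = 0
x=35: ŷ = -8.5 + 1.8·35 = 54.5; e = 55.5 − 54.5 = 1
x=51: ŷ = -8.5 + 1.8·51 = 83.3; e = 84.8 − 83.3 = 1.5
x=52: ŷ = -8.5 + 1.8·52 = 85.1; e = 83.1 − 85.1 = -2
SSE = 0.25 + 0 + 1 + 2.25 + 4 = 7.5
s = √(7.5/3) = √2.5 ≈ 1.581

s = 1.581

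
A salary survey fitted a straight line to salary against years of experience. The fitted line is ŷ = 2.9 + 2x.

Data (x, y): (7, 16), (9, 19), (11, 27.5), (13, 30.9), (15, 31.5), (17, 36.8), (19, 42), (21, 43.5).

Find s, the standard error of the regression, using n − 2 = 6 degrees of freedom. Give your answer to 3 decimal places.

x=7: ŷ = 2.9 + 2·7 = 16.9; r = 16 − 16.9 = -0.9
x=9: ŷ = 2.9 + 2·9 = 20.9; r = 19 − 20.9 = -1.9
x=11: ŷ = 2.9 + 2·11 = 24.9; r = 27.5 − 24.9 = 2.6
x=13: ŷ = 2.9 + 2·13 = 28.9; r = 30.9 − 28.9 = 2
x=15: ŷ = 2.9 + 2·15 = 32.9; r = 31.5 − 32.9 = -1.4
x=17: ŷ = 2.9 + 2·17 = 36.9; r = 36.8 − 36.9 = -0.1
x=19: ŷ = 2.9 + 2·19 = 40.9; r = 42 − 40.9 = 1.1
x=21: ŷ = 2.9 + 2·21 = 44.9; r = 43.5 − 44.9 = -1.4
SSE = 0.81 + 3.61 + 6.76 + 4 + 1.96 + 0.01 + 1.21 + 1.96 = 20.32
s = √(20.32/6) = √3.38667 ≈ 1.840

s = 1.840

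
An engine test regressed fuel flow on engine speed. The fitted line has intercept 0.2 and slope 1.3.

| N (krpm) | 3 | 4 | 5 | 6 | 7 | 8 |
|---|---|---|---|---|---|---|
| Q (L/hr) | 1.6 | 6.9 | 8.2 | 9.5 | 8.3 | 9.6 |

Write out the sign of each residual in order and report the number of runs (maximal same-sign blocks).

N=3: Q̂ = 0.2 + 1.3·3 = 4.1; r = 1.6 − 4.1 = -2.5
N=4: Q̂ = 0.2 + 1.3·4 = 5.4; r = 6.9 − 5.4 = 1.5
N=5: Q̂ = 0.2 + 1.3·5 = 6.7; r = 8.2 − 6.7 = 1.5
N=6: Q̂ = 0.2 + 1.3·6 = 8; r = 9.5 − 8 = 1.5
N=7: Q̂ = 0.2 + 1.3·7 = 9.3; r = 8.3 − 9.3 = -1
N=8: Q̂ = 0.2 + 1.3·8 = 10.6; r = 9.6 − 10.6 = -1
Signs: − + + + − −
Runs: −×1, +×3, −×2 → 3

3 runs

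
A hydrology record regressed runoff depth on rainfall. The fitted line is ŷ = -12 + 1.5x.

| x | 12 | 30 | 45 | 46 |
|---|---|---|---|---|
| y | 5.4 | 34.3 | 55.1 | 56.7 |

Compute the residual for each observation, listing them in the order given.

x=12: ŷ = -12 + 1.5·12 = 6; r = 5.4 − 6 = -0.6
x=30: ŷ = -12 + 1.5·30 = 33; r = 34.3 − 33 = 1.3
x=45: ŷ = -12 + 1.5·45 = 55.5; r = 55.1 − 55.5 = -0.4
x=46: ŷ = -12 + 1.5·46 = 57; r = 56.7 − 57 = -0.3

-0.6, 1.3, -0.4, -0.3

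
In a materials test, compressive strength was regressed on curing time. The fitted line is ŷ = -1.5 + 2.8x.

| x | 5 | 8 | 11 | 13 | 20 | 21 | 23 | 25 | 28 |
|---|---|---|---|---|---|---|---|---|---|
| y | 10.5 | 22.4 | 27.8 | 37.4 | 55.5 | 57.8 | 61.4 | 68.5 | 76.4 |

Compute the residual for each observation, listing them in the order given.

-2, 1.5, -1.5, 2.5, 1, 0.5, -1.5, 0, -0.5

x=5: ŷ = -1.5 + 2.8·5 = 12.5; r = 10.5 − 12.5 = -2
x=8: ŷ = -1.5 + 2.8·8 = 20.9; r = 22.4 − 20.9 = 1.5
x=11: ŷ = -1.5 + 2.8·11 = 29.3; r = 27.8 − 29.3 = -1.5
x=13: ŷ = -1.5 + 2.8·13 = 34.9; r = 37.4 − 34.9 = 2.5
x=20: ŷ = -1.5 + 2.8·20 = 54.5; r = 55.5 − 54.5 = 1
x=21: ŷ = -1.5 + 2.8·21 = 57.3; r = 57.8 − 57.3 = 0.5
x=23: ŷ = -1.5 + 2.8·23 = 62.9; r = 61.4 − 62.9 = -1.5
x=25: ŷ = -1.5 + 2.8·25 = 68.5; r = 68.5 − 68.5 = 0
x=28: ŷ = -1.5 + 2.8·28 = 76.9; r = 76.4 − 76.9 = -0.5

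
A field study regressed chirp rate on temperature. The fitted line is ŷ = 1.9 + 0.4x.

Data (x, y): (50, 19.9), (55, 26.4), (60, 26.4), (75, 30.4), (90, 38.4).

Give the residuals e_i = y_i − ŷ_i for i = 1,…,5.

x=50: ŷ = 1.9 + 0.4·50 = 21.9; e = 19.9 − 21.9 = -2
x=55: ŷ = 1.9 + 0.4·55 = 23.9; e = 26.4 − 23.9 = 2.5
x=60: ŷ = 1.9 + 0.4·60 = 25.9; e = 26.4 − 25.9 = 0.5
x=75: ŷ = 1.9 + 0.4·75 = 31.9; e = 30.4 − 31.9 = -1.5
x=90: ŷ = 1.9 + 0.4·90 = 37.9; e = 38.4 − 37.9 = 0.5

-2, 2.5, 0.5, -1.5, 0.5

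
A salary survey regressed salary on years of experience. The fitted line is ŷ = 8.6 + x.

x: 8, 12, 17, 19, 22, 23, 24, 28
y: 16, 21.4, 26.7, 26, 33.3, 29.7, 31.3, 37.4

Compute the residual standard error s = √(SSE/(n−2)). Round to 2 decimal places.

s = 1.73

x=8: ŷ = 8.6 + 8 = 16.6; r = 16 − 16.6 = -0.6
x=12: ŷ = 8.6 + 12 = 20.6; r = 21.4 − 20.6 = 0.8
x=17: ŷ = 8.6 + 17 = 25.6; r = 26.7 − 25.6 = 1.1
x=19: ŷ = 8.6 + 19 = 27.6; r = 26 − 27.6 = -1.6
x=22: ŷ = 8.6 + 22 = 30.6; r = 33.3 − 30.6 = 2.7
x=23: ŷ = 8.6 + 23 = 31.6; r = 29.7 − 31.6 = -1.9
x=24: ŷ = 8.6 + 24 = 32.6; r = 31.3 − 32.6 = -1.3
x=28: ŷ = 8.6 + 28 = 36.6; r = 37.4 − 36.6 = 0.8
SSE = 0.36 + 0.64 + 1.21 + 2.56 + 7.29 + 3.61 + 1.69 + 0.64 = 18
s = √(18/6) = √3 ≈ 1.73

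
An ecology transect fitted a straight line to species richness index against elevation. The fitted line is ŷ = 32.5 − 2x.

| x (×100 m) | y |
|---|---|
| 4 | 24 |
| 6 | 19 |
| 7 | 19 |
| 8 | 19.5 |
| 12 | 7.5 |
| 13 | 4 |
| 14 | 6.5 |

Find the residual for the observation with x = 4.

r = -0.5

ŷ = 32.5 − 2·4 = 24.5
r = 24 − 24.5 = -0.5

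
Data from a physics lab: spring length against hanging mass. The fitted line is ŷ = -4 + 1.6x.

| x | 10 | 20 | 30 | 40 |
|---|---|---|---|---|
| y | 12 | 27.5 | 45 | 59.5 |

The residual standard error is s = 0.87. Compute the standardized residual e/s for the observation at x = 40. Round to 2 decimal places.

ŷ = -4 + 1.6·40 = 60
e = 59.5 − 60 = -0.5
e/s = -0.5 / 0.87 = -0.57

-0.57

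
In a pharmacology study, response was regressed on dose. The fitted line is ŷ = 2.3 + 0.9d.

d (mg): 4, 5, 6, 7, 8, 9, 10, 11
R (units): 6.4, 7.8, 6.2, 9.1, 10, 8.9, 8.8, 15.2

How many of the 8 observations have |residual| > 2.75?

d=4: ŷ = 2.3 + 0.9·4 = 5.9; e = 6.4 − 5.9 = 0.5
d=5: ŷ = 2.3 + 0.9·5 = 6.8; e = 7.8 − 6.8 = 1
d=6: ŷ = 2.3 + 0.9·6 = 7.7; e = 6.2 − 7.7 = -1.5
d=7: ŷ = 2.3 + 0.9·7 = 8.6; e = 9.1 − 8.6 = 0.5
d=8: ŷ = 2.3 + 0.9·8 = 9.5; e = 10 − 9.5 = 0.5
d=9: ŷ = 2.3 + 0.9·9 = 10.4; e = 8.9 − 10.4 = -1.5
d=10: ŷ = 2.3 + 0.9·10 = 11.3; e = 8.8 − 11.3 = -2.5
d=11: ŷ = 2.3 + 0.9·11 = 12.2; e = 15.2 − 12.2 = 3
|e| > 2.75: d=11 (|e|=3) → 1

1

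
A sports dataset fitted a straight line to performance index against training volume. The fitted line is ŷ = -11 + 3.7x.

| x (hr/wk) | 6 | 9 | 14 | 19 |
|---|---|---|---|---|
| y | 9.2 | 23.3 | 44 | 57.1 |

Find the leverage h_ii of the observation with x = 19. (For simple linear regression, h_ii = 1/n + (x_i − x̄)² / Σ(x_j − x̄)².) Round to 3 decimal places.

x̄ = (6 + 9 + 14 + 19)/4 = 12
Σ(x − x̄)² = 36 + 9 + 4 + 49 = 98
h = 1/4 + (7)²/98 = 0.25 + 0.5 = 0.750

h = 0.750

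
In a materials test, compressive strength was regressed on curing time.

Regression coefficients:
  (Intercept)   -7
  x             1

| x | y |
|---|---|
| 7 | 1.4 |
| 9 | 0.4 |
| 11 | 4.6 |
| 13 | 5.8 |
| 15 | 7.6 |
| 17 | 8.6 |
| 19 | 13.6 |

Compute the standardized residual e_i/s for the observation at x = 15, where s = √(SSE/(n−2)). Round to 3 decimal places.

x=7: ŷ = -7 + 7 = 0; e = 1.4 − 0 = 1.4
x=9: ŷ = -7 + 9 = 2; e = 0.4 − 2 = -1.6
x=11: ŷ = -7 + 11 = 4; e = 4.6 − 4 = 0.6
x=13: ŷ = -7 + 13 = 6; e = 5.8 − 6 = -0.2
x=15: ŷ = -7 + 15 = 8; e = 7.6 − 8 = -0.4
x=17: ŷ = -7 + 17 = 10; e = 8.6 − 10 = -1.4
x=19: ŷ = -7 + 19 = 12; e = 13.6 − 12 = 1.6
SSE = 1.96 + 2.56 + 0.36 + 0.04 + 0.16 + 1.96 + 2.56 = 9.6
s = √(9.6/5) = 1.38564
e/s = -0.4 / 1.38564 = -0.289

-0.289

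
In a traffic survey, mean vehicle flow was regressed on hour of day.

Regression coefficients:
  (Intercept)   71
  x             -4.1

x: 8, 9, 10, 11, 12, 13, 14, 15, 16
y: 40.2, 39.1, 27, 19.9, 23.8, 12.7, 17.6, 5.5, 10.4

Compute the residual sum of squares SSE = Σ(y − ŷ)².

x=8: ŷ = 71 − 4.1·8 = 38.2; e = 40.2 − 38.2 = 2
x=9: ŷ = 71 − 4.1·9 = 34.1; e = 39.1 − 34.1 = 5
x=10: ŷ = 71 − 4.1·10 = 30; e = 27 − 30 = -3
x=11: ŷ = 71 − 4.1·11 = 25.9; e = 19.9 − 25.9 = -6
x=12: ŷ = 71 − 4.1·12 = 21.8; e = 23.8 − 21.8 = 2
x=13: ŷ = 71 − 4.1·13 = 17.7; e = 12.7 − 17.7 = -5
x=14: ŷ = 71 − 4.1·14 = 13.6; e = 17.6 − 13.6 = 4
x=15: ŷ = 71 − 4.1·15 = 9.5; e = 5.5 − 9.5 = -4
x=16: ŷ = 71 − 4.1·16 = 5.4; e = 10.4 − 5.4 = 5
SSE = 4 + 25 + 9 + 36 + 4 + 25 + 16 + 16 + 25 = 160

SSE = 160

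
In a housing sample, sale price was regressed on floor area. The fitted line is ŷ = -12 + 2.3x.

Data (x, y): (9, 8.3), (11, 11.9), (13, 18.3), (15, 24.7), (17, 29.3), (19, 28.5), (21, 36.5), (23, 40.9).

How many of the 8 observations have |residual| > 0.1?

x=9: ŷ = -12 + 2.3·9 = 8.7; r = 8.3 − 8.7 = -0.4
x=11: ŷ = -12 + 2.3·11 = 13.3; r = 11.9 − 13.3 = -1.4
x=13: ŷ = -12 + 2.3·13 = 17.9; r = 18.3 − 17.9 = 0.4
x=15: ŷ = -12 + 2.3·15 = 22.5; r = 24.7 − 22.5 = 2.2
x=17: ŷ = -12 + 2.3·17 = 27.1; r = 29.3 − 27.1 = 2.2
x=19: ŷ = -12 + 2.3·19 = 31.7; r = 28.5 − 31.7 = -3.2
x=21: ŷ = -12 + 2.3·21 = 36.3; r = 36.5 − 36.3 = 0.2
x=23: ŷ = -12 + 2.3·23 = 40.9; r = 40.9 − 40.9 = 0
|r| > 0.1: x=9 (|r|=0.4), x=11 (|r|=1.4), x=13 (|r|=0.4), x=15 (|r|=2.2), x=17 (|r|=2.2), x=19 (|r|=3.2), x=21 (|r|=0.2) → 7

7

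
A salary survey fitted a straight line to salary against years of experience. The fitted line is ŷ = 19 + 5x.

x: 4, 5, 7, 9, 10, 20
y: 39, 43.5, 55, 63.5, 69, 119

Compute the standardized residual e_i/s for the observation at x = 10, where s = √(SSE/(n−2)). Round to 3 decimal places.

x=4: ŷ = 19 + 5·4 = 39; e = 39 − 39 = 0
x=5: ŷ = 19 + 5·5 = 44; e = 43.5 − 44 = -0.5
x=7: ŷ = 19 + 5·7 = 54; e = 55 − 54 = 1
x=9: ŷ = 19 + 5·9 = 64; e = 63.5 − 64 = -0.5
x=10: ŷ = 19 + 5·10 = 69; e = 69 − 69 = 0
x=20: ŷ = 19 + 5·20 = 119; e = 119 − 119 = 0
SSE = 0 + 0.25 + 1 + 0.25 + 0 + 0 = 1.5
s = √(1.5/4) = 0.612372
e/s = 0 / 0.612372 = 0.000

0.000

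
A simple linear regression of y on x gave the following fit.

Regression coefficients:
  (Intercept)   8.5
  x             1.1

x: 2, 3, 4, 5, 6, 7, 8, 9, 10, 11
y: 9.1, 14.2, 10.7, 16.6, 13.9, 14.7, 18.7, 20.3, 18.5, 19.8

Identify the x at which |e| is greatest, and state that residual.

x=2: ŷ = 8.5 + 1.1·2 = 10.7; e = 9.1 − 10.7 = -1.6
x=3: ŷ = 8.5 + 1.1·3 = 11.8; e = 14.2 − 11.8 = 2.4
x=4: ŷ = 8.5 + 1.1·4 = 12.9; e = 10.7 − 12.9 = -2.2
x=5: ŷ = 8.5 + 1.1·5 = 14; e = 16.6 − 14 = 2.6
x=6: ŷ = 8.5 + 1.1·6 = 15.1; e = 13.9 − 15.1 = -1.2
x=7: ŷ = 8.5 + 1.1·7 = 16.2; e = 14.7 − 16.2 = -1.5
x=8: ŷ = 8.5 + 1.1·8 = 17.3; e = 18.7 − 17.3 = 1.4
x=9: ŷ = 8.5 + 1.1·9 = 18.4; e = 20.3 − 18.4 = 1.9
x=10: ŷ = 8.5 + 1.1·10 = 19.5; e = 18.5 − 19.5 = -1
x=11: ŷ = 8.5 + 1.1·11 = 20.6; e = 19.8 − 20.6 = -0.8
Largest |e| is 2.6 at x = 5, residual 2.6.

x = 5, e = 2.6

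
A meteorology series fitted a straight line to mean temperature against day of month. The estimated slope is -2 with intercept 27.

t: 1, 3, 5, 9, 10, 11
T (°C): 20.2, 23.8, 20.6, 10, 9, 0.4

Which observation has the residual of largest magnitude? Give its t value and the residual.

t = 1, r = -4.8

t=1: T̂ = 27 − 2·1 = 25; r = 20.2 − 25 = -4.8
t=3: T̂ = 27 − 2·3 = 21; r = 23.8 − 21 = 2.8
t=5: T̂ = 27 − 2·5 = 17; r = 20.6 − 17 = 3.6
t=9: T̂ = 27 − 2·9 = 9; r = 10 − 9 = 1
t=10: T̂ = 27 − 2·10 = 7; r = 9 − 7 = 2
t=11: T̂ = 27 − 2·11 = 5; r = 0.4 − 5 = -4.6
Largest |r| is 4.8 at t = 1, residual -4.8.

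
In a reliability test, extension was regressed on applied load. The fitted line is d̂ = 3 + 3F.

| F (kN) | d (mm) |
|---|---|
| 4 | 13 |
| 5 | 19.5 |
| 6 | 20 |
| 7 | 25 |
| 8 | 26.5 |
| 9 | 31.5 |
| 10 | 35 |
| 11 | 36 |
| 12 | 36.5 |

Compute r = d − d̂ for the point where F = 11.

r = 0

d̂ = 3 + 3·11 = 36
r = 36 − 36 = 0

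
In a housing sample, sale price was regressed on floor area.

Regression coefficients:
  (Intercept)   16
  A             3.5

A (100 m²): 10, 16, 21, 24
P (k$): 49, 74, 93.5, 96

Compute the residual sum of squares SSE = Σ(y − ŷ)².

SSE = 40

A=10: P̂ = 16 + 3.5·10 = 51; r = 49 − 51 = -2
A=16: P̂ = 16 + 3.5·16 = 72; r = 74 − 72 = 2
A=21: P̂ = 16 + 3.5·21 = 89.5; r = 93.5 − 89.5 = 4
A=24: P̂ = 16 + 3.5·24 = 100; r = 96 − 100 = -4
SSE = 4 + 4 + 16 + 16 = 40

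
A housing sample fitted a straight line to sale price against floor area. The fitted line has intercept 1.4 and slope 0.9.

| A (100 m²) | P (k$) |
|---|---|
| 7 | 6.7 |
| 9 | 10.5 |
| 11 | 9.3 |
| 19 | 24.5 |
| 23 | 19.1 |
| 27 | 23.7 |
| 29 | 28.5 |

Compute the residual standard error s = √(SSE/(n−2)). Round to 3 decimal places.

s = 3.347

A=7: P̂ = 1.4 + 0.9·7 = 7.7; e = 6.7 − 7.7 = -1
A=9: P̂ = 1.4 + 0.9·9 = 9.5; e = 10.5 − 9.5 = 1
A=11: P̂ = 1.4 + 0.9·11 = 11.3; e = 9.3 − 11.3 = -2
A=19: P̂ = 1.4 + 0.9·19 = 18.5; e = 24.5 − 18.5 = 6
A=23: P̂ = 1.4 + 0.9·23 = 22.1; e = 19.1 − 22.1 = -3
A=27: P̂ = 1.4 + 0.9·27 = 25.7; e = 23.7 − 25.7 = -2
A=29: P̂ = 1.4 + 0.9·29 = 27.5; e = 28.5 − 27.5 = 1
SSE = 1 + 1 + 4 + 36 + 9 + 4 + 1 = 56
s = √(56/5) = √11.2 ≈ 3.347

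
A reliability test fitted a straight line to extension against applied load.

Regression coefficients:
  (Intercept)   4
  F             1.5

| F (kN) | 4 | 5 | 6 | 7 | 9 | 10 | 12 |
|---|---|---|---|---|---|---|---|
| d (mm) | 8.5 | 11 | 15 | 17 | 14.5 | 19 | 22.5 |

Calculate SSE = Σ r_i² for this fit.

F=4: d̂ = 4 + 1.5·4 = 10; r = 8.5 − 10 = -1.5
F=5: d̂ = 4 + 1.5·5 = 11.5; r = 11 − 11.5 = -0.5
F=6: d̂ = 4 + 1.5·6 = 13; r = 15 − 13 = 2
F=7: d̂ = 4 + 1.5·7 = 14.5; r = 17 − 14.5 = 2.5
F=9: d̂ = 4 + 1.5·9 = 17.5; r = 14.5 − 17.5 = -3
F=10: d̂ = 4 + 1.5·10 = 19; r = 19 − 19 = 0
F=12: d̂ = 4 + 1.5·12 = 22; r = 22.5 − 22 = 0.5
SSE = 2.25 + 0.25 + 4 + 6.25 + 9 + 0 + 0.25 = 22

SSE = 22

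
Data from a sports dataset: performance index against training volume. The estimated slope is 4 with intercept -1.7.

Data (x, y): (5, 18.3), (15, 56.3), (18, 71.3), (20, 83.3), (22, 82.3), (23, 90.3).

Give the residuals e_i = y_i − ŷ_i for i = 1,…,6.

0, -2, 1, 5, -4, 0

x=5: ŷ = -1.7 + 4·5 = 18.3; e = 18.3 − 18.3 = 0
x=15: ŷ = -1.7 + 4·15 = 58.3; e = 56.3 − 58.3 = -2
x=18: ŷ = -1.7 + 4·18 = 70.3; e = 71.3 − 70.3 = 1
x=20: ŷ = -1.7 + 4·20 = 78.3; e = 83.3 − 78.3 = 5
x=22: ŷ = -1.7 + 4·22 = 86.3; e = 82.3 − 86.3 = -4
x=23: ŷ = -1.7 + 4·23 = 90.3; e = 90.3 − 90.3 = 0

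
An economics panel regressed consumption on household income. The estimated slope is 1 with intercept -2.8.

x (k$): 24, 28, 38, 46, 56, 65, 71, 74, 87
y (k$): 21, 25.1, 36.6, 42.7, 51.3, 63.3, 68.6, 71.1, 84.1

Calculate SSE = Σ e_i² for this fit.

x=24: ŷ = -2.8 + 24 = 21.2; e = 21 − 21.2 = -0.2
x=28: ŷ = -2.8 + 28 = 25.2; e = 25.1 − 25.2 = -0.1
x=38: ŷ = -2.8 + 38 = 35.2; e = 36.6 − 35.2 = 1.4
x=46: ŷ = -2.8 + 46 = 43.2; e = 42.7 − 43.2 = -0.5
x=56: ŷ = -2.8 + 56 = 53.2; e = 51.3 − 53.2 = -1.9
x=65: ŷ = -2.8 + 65 = 62.2; e = 63.3 − 62.2 = 1.1
x=71: ŷ = -2.8 + 71 = 68.2; e = 68.6 − 68.2 = 0.4
x=74: ŷ = -2.8 + 74 = 71.2; e = 71.1 − 71.2 = -0.1
x=87: ŷ = -2.8 + 87 = 84.2; e = 84.1 − 84.2 = -0.1
SSE = 0.04 + 0.01 + 1.96 + 0.25 + 3.61 + 1.21 + 0.16 + 0.01 + 0.01 = 7.26

SSE = 7.26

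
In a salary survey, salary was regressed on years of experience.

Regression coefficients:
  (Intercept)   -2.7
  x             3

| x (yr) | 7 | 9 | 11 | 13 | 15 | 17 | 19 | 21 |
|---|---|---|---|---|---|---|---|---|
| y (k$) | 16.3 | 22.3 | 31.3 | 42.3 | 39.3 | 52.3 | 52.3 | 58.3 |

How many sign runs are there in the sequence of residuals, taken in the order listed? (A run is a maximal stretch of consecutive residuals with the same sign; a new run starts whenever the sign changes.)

5 runs

x=7: ŷ = -2.7 + 3·7 = 18.3; r = 16.3 − 18.3 = -2
x=9: ŷ = -2.7 + 3·9 = 24.3; r = 22.3 − 24.3 = -2
x=11: ŷ = -2.7 + 3·11 = 30.3; r = 31.3 − 30.3 = 1
x=13: ŷ = -2.7 + 3·13 = 36.3; r = 42.3 − 36.3 = 6
x=15: ŷ = -2.7 + 3·15 = 42.3; r = 39.3 − 42.3 = -3
x=17: ŷ = -2.7 + 3·17 = 48.3; r = 52.3 − 48.3 = 4
x=19: ŷ = -2.7 + 3·19 = 54.3; r = 52.3 − 54.3 = -2
x=21: ŷ = -2.7 + 3·21 = 60.3; r = 58.3 − 60.3 = -2
Signs: − − + + − + − −
Runs: −×2, +×2, −×1, +×1, −×2 → 5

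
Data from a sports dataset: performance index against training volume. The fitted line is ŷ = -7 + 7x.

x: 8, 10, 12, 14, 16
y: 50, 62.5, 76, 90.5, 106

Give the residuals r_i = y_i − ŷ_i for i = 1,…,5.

x=8: ŷ = -7 + 7·8 = 49; r = 50 − 49 = 1
x=10: ŷ = -7 + 7·10 = 63; r = 62.5 − 63 = -0.5
x=12: ŷ = -7 + 7·12 = 77; r = 76 − 77 = -1
x=14: ŷ = -7 + 7·14 = 91; r = 90.5 − 91 = -0.5
x=16: ŷ = -7 + 7·16 = 105; r = 106 − 105 = 1

1, -0.5, -1, -0.5, 1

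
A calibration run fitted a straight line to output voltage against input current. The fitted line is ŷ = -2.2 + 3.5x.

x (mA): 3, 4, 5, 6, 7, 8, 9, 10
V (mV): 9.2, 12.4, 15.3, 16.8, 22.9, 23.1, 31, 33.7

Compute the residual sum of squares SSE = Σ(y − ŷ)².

x=3: ŷ = -2.2 + 3.5·3 = 8.3; e = 9.2 − 8.3 = 0.9
x=4: ŷ = -2.2 + 3.5·4 = 11.8; e = 12.4 − 11.8 = 0.6
x=5: ŷ = -2.2 + 3.5·5 = 15.3; e = 15.3 − 15.3 = 0
x=6: ŷ = -2.2 + 3.5·6 = 18.8; e = 16.8 − 18.8 = -2
x=7: ŷ = -2.2 + 3.5·7 = 22.3; e = 22.9 − 22.3 = 0.6
x=8: ŷ = -2.2 + 3.5·8 = 25.8; e = 23.1 − 25.8 = -2.7
x=9: ŷ = -2.2 + 3.5·9 = 29.3; e = 31 − 29.3 = 1.7
x=10: ŷ = -2.2 + 3.5·10 = 32.8; e = 33.7 − 32.8 = 0.9
SSE = 0.81 + 0.36 + 0 + 4 + 0.36 + 7.29 + 2.89 + 0.81 = 16.52

SSE = 16.52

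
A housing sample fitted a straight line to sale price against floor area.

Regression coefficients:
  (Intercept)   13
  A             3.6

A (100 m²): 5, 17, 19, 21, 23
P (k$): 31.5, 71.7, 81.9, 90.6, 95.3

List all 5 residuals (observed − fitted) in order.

A=5: P̂ = 13 + 3.6·5 = 31; e = 31.5 − 31 = 0.5
A=17: P̂ = 13 + 3.6·17 = 74.2; e = 71.7 − 74.2 = -2.5
A=19: P̂ = 13 + 3.6·19 = 81.4; e = 81.9 − 81.4 = 0.5
A=21: P̂ = 13 + 3.6·21 = 88.6; e = 90.6 − 88.6 = 2
A=23: P̂ = 13 + 3.6·23 = 95.8; e = 95.3 − 95.8 = -0.5

0.5, -2.5, 0.5, 2, -0.5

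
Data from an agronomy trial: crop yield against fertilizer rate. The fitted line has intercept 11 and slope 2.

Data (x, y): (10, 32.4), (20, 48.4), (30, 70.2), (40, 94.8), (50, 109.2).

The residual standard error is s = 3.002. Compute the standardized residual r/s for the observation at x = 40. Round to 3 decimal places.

1.266

ŷ = 11 + 2·40 = 91
r = 94.8 − 91 = 3.8
r/s = 3.8 / 3.002 = 1.266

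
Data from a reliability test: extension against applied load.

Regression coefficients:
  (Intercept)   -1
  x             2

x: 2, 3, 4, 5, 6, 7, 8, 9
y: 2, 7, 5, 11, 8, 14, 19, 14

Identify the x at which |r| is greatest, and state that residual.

x = 8, r = 4

x=2: ŷ = -1 + 2·2 = 3; r = 2 − 3 = -1
x=3: ŷ = -1 + 2·3 = 5; r = 7 − 5 = 2
x=4: ŷ = -1 + 2·4 = 7; r = 5 − 7 = -2
x=5: ŷ = -1 + 2·5 = 9; r = 11 − 9 = 2
x=6: ŷ = -1 + 2·6 = 11; r = 8 − 11 = -3
x=7: ŷ = -1 + 2·7 = 13; r = 14 − 13 = 1
x=8: ŷ = -1 + 2·8 = 15; r = 19 − 15 = 4
x=9: ŷ = -1 + 2·9 = 17; r = 14 − 17 = -3
Largest |r| is 4 at x = 8, residual 4.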